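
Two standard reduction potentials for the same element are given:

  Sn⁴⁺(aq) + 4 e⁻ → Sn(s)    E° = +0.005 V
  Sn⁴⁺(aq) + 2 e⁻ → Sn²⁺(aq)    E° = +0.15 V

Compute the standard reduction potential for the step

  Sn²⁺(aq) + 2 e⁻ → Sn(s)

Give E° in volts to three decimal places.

Sequential free energies add, so n₃E°₃ = n₁E°₁ + n₂E°₂.
With n₃ = 4, and the known step contributing 2×(+0.15) V, the unknown satisfies 2·E° = 4×(+0.005) − 2×(+0.15) = -0.280.
E° = -0.280 / 2 = -0.140 V.

-0.140 V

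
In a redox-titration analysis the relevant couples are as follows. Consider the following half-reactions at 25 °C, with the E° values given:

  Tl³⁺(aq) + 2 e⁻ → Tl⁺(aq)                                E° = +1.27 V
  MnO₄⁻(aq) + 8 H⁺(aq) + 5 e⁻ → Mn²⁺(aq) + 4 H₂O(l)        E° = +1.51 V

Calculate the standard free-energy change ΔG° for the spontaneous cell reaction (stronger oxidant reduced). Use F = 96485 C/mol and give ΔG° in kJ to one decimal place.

MnO₄⁻/Mn²⁺ (E° = +1.51 V) is the cathode; Tl³⁺/Tl⁺ (E° = +1.27 V) is the anode, so E°cell = +0.24 V.
Balancing electrons gives n = 10 (lcm of 5 and 2).
ΔG° = −nFE° = −(10)(96485)(+0.24) = -231,564 J = -231.6 kJ.

-231.6 kJ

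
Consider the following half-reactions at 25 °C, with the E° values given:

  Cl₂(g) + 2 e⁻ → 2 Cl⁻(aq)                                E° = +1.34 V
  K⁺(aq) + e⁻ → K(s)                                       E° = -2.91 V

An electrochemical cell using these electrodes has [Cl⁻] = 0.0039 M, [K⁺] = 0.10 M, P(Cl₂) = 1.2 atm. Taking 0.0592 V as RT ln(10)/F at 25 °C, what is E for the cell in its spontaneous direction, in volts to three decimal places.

+4.454 V

Cl₂/Cl⁻ is the cathode (higher E°), K⁺/K the anode: E°cell = +1.34 − (-2.91) = +4.25 V, n = 2.
Overall: Cl₂(g) + 2 K(s) → 2 Cl⁻(aq) + 2 K⁺(aq)
Q = [Cl⁻]^2·[K⁺]^2 / (P(Cl₂)); log Q = -6.897.
E = E° − (0.0592/n) log Q = +4.25 − (0.0592/2)(-6.897) = +4.454 V.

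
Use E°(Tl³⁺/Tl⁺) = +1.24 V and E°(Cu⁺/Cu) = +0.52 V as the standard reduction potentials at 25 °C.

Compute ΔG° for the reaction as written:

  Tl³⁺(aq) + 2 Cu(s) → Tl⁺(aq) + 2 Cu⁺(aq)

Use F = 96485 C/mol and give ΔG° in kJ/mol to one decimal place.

As written, Tl³⁺/Tl⁺ is reduced (cathode) and Cu⁺/Cu is oxidised (anode), so E°cell = (+1.24) − (+0.52) = +0.72 V.
Balancing electrons gives n = 2.
ΔG° = −nFE° = −(2)(96485)(+0.72) = -138,938 J = -138.9 kJ/mol.

-138.9 kJ/mol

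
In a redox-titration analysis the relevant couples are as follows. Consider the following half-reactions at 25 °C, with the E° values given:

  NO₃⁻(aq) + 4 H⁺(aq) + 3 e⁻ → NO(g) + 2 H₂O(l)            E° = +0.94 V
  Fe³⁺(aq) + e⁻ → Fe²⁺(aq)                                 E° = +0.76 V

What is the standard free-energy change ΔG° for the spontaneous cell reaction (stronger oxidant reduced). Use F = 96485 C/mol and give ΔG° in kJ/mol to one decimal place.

NO₃⁻/NO (E° = +0.94 V) is the cathode; Fe³⁺/Fe²⁺ (E° = +0.76 V) is the anode, so E°cell = +0.18 V.
Balancing electrons gives n = 3 (lcm of 3 and 1).
ΔG° = −nFE° = −(3)(96485)(+0.18) = -52,102 J = -52.1 kJ/mol.

-52.1 kJ/mol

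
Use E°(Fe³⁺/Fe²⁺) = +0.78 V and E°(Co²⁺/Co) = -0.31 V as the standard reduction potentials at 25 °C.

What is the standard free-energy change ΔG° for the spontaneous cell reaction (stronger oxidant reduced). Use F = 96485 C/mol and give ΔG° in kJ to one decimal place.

-210.3 kJ

Fe³⁺/Fe²⁺ (E° = +0.78 V) is the cathode; Co²⁺/Co (E° = -0.31 V) is the anode, so E°cell = +1.09 V.
Balancing electrons gives n = 2 (lcm of 1 and 2).
ΔG° = −nFE° = −(2)(96485)(+1.09) = -210,337 J = -210.3 kJ.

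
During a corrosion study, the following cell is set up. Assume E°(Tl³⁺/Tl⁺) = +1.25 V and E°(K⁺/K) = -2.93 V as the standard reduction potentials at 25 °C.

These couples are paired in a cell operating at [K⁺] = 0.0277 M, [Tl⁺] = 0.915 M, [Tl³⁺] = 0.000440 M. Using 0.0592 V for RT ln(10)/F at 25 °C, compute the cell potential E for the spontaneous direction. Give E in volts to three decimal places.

+4.174 V

Tl³⁺/Tl⁺ is the cathode (higher E°), K⁺/K the anode: E°cell = +1.25 − (-2.93) = +4.18 V, n = 2.
Overall: Tl³⁺(aq) + 2 K(s) → Tl⁺(aq) + 2 K⁺(aq)
Q = [Tl⁺]·[K⁺]^2 / ([Tl³⁺]); log Q = 0.203.
E = E° − (0.0592/n) log Q = +4.18 − (0.0592/2)(0.203) = +4.174 V.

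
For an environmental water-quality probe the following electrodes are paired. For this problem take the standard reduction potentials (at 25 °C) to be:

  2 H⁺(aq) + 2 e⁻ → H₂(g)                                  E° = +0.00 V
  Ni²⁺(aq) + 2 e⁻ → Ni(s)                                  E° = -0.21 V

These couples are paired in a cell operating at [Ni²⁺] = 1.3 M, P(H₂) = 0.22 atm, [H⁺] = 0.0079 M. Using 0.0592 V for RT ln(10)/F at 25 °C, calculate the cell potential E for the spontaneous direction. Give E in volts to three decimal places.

H⁺/H₂ is the cathode (higher E°), Ni²⁺/Ni the anode: E°cell = +0.00 − (-0.21) = +0.21 V, n = 2.
Overall: 2 H⁺(aq) + Ni(s) → H₂(g) + Ni²⁺(aq)
Q = P(H₂)·[Ni²⁺] / ([H⁺]^2); log Q = 3.661.
E = E° − (0.0592/n) log Q = +0.21 − (0.0592/2)(3.661) = +0.102 V.

+0.102 V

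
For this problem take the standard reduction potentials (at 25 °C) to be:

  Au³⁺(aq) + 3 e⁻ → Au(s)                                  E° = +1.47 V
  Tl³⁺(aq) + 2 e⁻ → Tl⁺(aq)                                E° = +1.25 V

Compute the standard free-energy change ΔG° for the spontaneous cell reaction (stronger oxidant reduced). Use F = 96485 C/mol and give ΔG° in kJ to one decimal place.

-127.4 kJ

Au³⁺/Au (E° = +1.47 V) is the cathode; Tl³⁺/Tl⁺ (E° = +1.25 V) is the anode, so E°cell = +0.22 V.
Balancing electrons gives n = 6 (lcm of 3 and 2).
ΔG° = −nFE° = −(6)(96485)(+0.22) = -127,360 J = -127.4 kJ.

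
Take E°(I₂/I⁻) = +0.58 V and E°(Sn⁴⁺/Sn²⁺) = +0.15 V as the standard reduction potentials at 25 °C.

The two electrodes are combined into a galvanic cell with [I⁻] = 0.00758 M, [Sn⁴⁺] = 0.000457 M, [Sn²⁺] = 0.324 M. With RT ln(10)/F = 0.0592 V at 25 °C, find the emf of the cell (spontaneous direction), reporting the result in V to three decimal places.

+0.640 V

I₂/I⁻ is the cathode (higher E°), Sn⁴⁺/Sn²⁺ the anode: E°cell = +0.58 − (+0.15) = +0.43 V, n = 2.
Overall: I₂(s) + Sn²⁺(aq) → 2 I⁻(aq) + Sn⁴⁺(aq)
Q = [I⁻]^2·[Sn⁴⁺] / ([Sn²⁺]); log Q = -7.091.
E = E° − (0.0592/n) log Q = +0.43 − (0.0592/2)(-7.091) = +0.640 V.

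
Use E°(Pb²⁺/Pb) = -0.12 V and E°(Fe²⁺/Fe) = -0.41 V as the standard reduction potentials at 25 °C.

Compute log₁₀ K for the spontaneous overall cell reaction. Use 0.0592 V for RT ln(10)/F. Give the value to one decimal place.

Cathode: Pb²⁺/Pb; anode: Fe²⁺/Fe. E°cell = +0.29 V, n = 2.
log K = nE°cell / 0.0592 = (2)(+0.29) / 0.0592 = 9.8.

9.8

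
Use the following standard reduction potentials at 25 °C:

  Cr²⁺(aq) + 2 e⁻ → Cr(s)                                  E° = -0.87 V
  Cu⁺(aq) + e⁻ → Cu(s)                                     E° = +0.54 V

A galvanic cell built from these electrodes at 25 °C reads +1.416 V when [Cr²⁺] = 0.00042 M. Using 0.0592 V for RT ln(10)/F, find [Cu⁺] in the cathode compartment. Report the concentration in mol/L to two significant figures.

0.026 M

Cu⁺/Cu is the cathode, Cr²⁺/Cr the anode: E°cell = +1.41 V, n = 2.
Overall reaction: 2 Cu⁺(aq) + Cr(s) → 2 Cu(s) + Cr²⁺(aq); Q = [Cr²⁺]^1/[Cu⁺]^2.
From E = E° − (0.0592/n) log Q: log Q = (E° − E)·n/0.0592 = (+1.41 − (+1.416))·2/0.0592 = -0.2027.
So 2·log[Cu⁺] = 1·log(0.00042) − log Q = -3.3768 − (-0.2027) = -3.1741; log[Cu⁺] = -3.1741 / 2 = -1.5871; [Cu⁺] = 10^(-1.5871) ≈ 0.026 M.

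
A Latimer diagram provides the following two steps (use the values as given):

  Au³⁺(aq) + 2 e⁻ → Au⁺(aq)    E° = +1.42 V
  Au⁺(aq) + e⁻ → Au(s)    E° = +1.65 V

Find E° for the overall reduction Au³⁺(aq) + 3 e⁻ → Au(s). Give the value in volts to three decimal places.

+1.497 V

Since ΔG° = −nFE° is additive over sequential reductions, n₃E°₃ = n₁E°₁ + n₂E°₂.
E°₃ = (2×+1.42 + 1×+1.65) / 3 = (+4.490) / 3 = +1.497 V.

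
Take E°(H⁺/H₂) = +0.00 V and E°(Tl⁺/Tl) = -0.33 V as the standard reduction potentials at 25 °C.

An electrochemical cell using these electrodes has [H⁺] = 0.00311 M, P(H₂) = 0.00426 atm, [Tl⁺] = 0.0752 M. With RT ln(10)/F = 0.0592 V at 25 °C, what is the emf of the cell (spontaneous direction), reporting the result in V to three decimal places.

H⁺/H₂ is the cathode (higher E°), Tl⁺/Tl the anode: E°cell = +0.00 − (-0.33) = +0.33 V, n = 2.
Overall: 2 H⁺(aq) + 2 Tl(s) → H₂(g) + 2 Tl⁺(aq)
Q = P(H₂)·[Tl⁺]^2 / ([H⁺]^2); log Q = 0.396.
E = E° − (0.0592/n) log Q = +0.33 − (0.0592/2)(0.396) = +0.318 V.

+0.318 V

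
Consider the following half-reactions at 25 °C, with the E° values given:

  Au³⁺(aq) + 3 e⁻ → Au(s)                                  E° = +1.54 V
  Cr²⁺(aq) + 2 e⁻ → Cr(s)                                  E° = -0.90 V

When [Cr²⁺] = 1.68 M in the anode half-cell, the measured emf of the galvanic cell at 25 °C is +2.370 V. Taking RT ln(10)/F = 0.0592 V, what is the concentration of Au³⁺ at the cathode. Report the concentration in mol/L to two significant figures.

Au³⁺/Au is the cathode, Cr²⁺/Cr the anode: E°cell = +2.44 V, n = 6.
Overall reaction: 2 Au³⁺(aq) + 3 Cr(s) → 2 Au(s) + 3 Cr²⁺(aq); Q = [Cr²⁺]^3/[Au³⁺]^2.
From E = E° − (0.0592/n) log Q: log Q = (E° − E)·n/0.0592 = (+2.44 − (+2.370))·6/0.0592 = 7.0946.
So 2·log[Au³⁺] = 3·log(1.68) − log Q = 0.6759 − (7.0946) = -6.4187; log[Au³⁺] = -6.4187 / 2 = -3.2094; [Au³⁺] = 10^(-3.2094) ≈ 0.00062 M.

0.00062 M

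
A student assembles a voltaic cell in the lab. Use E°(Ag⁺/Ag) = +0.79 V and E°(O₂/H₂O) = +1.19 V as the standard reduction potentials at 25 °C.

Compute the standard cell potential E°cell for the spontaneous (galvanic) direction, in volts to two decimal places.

The O₂/H₂O couple has the higher reduction potential, so it is the cathode; Ag⁺/Ag is oxidised at the anode.
E°cell = E°(cathode) − E°(anode) = (+1.19) − (+0.79) = +0.40 V.
Since E°cell > 0, the reaction is spontaneous under standard conditions.

+0.40 V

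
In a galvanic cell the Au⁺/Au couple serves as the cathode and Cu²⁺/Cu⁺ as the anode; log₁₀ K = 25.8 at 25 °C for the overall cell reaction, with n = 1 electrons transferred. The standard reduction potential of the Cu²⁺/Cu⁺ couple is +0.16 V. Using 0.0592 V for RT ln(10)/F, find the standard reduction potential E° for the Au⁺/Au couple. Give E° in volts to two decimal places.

+1.69 V

E°cell = (0.0592/n)·log K = (0.0592/1)(25.8) = +1.527 V.
Since Au⁺/Au is the cathode and Cu²⁺/Cu⁺ the anode, E°cell = E°(Au⁺/Au) − E°(Cu²⁺/Cu⁺).
So E°(Au⁺/Au) = E°cell + E°(Cu²⁺/Cu⁺) = +1.527 + (+0.16) = +1.69 V.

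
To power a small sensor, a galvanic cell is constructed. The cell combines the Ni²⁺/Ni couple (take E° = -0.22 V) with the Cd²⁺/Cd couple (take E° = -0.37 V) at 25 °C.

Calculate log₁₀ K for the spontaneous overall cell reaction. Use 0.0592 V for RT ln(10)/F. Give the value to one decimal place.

5.1

Cathode: Ni²⁺/Ni; anode: Cd²⁺/Cd. E°cell = +0.15 V, n = 2.
log K = nE°cell / 0.0592 = (2)(+0.15) / 0.0592 = 5.1.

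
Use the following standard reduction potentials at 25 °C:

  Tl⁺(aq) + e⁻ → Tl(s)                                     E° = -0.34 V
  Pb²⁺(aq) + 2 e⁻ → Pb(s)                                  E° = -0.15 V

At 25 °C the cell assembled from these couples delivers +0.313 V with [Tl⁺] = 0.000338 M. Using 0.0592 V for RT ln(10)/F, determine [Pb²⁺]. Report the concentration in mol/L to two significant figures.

Pb²⁺/Pb is the cathode, Tl⁺/Tl the anode: E°cell = +0.19 V, n = 2.
Overall reaction: Pb²⁺(aq) + 2 Tl(s) → Pb(s) + 2 Tl⁺(aq); Q = [Tl⁺]^2/[Pb²⁺]^1.
From E = E° − (0.0592/n) log Q: log Q = (E° − E)·n/0.0592 = (+0.19 − (+0.313))·2/0.0592 = -4.1554.
So 1·log[Pb²⁺] = 2·log(0.000338) − log Q = -6.9422 − (-4.1554) = -2.7868; [Pb²⁺] = 10^(-2.7868) ≈ 0.0016 M.

0.0016 M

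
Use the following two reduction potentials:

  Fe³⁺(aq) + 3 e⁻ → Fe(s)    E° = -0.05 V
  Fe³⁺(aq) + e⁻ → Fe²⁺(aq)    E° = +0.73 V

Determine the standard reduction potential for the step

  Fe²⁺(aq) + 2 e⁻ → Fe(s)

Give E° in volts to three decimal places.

Sequential free energies add, so n₃E°₃ = n₁E°₁ + n₂E°₂.
With n₃ = 3, and the known step contributing 1×(+0.73) V, the unknown satisfies 2·E° = 3×(-0.05) − 1×(+0.73) = -0.880.
E° = -0.880 / 2 = -0.440 V.

-0.440 V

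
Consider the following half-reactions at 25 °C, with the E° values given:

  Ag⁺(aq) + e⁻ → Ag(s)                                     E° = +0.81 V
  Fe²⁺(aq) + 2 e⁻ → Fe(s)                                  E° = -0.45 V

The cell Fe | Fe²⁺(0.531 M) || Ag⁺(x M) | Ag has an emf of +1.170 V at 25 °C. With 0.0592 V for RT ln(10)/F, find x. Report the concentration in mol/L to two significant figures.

Ag⁺/Ag is the cathode, Fe²⁺/Fe the anode: E°cell = +1.26 V, n = 2.
Overall reaction: 2 Ag⁺(aq) + Fe(s) → 2 Ag(s) + Fe²⁺(aq); Q = [Fe²⁺]^1/[Ag⁺]^2.
From E = E° − (0.0592/n) log Q: log Q = (E° − E)·n/0.0592 = (+1.26 − (+1.170))·2/0.0592 = 3.0405.
So 2·log[Ag⁺] = 1·log(0.531) − log Q = -0.2749 − (3.0405) = -3.3154; log[Ag⁺] = -3.3154 / 2 = -1.6577; [Ag⁺] = 10^(-1.6577) ≈ 0.022 M.

0.022 M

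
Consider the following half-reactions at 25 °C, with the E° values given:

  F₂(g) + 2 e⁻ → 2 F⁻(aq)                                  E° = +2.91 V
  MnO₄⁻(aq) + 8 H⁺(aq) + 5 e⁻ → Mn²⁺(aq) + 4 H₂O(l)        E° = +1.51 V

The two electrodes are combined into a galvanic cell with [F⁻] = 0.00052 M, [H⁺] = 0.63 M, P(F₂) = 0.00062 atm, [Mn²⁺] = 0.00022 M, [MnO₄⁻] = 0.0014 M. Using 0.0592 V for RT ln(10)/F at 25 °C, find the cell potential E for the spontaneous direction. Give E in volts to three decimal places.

+1.509 V

F₂/F⁻ is the cathode (higher E°), MnO₄⁻/Mn²⁺ the anode: E°cell = +2.91 − (+1.51) = +1.40 V, n = 10.
Overall: 5 F₂(g) + 2 Mn²⁺(aq) + 8 H₂O(l) → 10 F⁻(aq) + 2 MnO₄⁻(aq) + 16 H⁺(aq)
Q = [F⁻]^10·[MnO₄⁻]^2·[H⁺]^16 / (P(F₂)^5·[Mn²⁺]^2); log Q = -18.405.
E = E° − (0.0592/n) log Q = +1.40 − (0.0592/10)(-18.405) = +1.509 V.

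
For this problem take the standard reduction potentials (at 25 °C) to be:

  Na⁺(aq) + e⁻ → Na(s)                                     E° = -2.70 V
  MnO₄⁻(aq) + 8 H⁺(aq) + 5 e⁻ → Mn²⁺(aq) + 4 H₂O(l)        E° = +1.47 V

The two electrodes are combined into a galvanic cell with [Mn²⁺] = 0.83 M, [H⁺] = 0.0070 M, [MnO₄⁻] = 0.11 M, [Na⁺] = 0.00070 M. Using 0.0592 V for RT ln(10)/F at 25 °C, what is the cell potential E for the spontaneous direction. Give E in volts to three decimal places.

+4.142 V

MnO₄⁻/Mn²⁺ is the cathode (higher E°), Na⁺/Na the anode: E°cell = +1.47 − (-2.70) = +4.17 V, n = 5.
Overall: MnO₄⁻(aq) + 8 H⁺(aq) + 5 Na(s) → Mn²⁺(aq) + 4 H₂O(l) + 5 Na⁺(aq)
Q = [Mn²⁺]·[Na⁺]^5 / ([MnO₄⁻]·[H⁺]^8); log Q = 2.342.
E = E° − (0.0592/n) log Q = +4.17 − (0.0592/5)(2.342) = +4.142 V.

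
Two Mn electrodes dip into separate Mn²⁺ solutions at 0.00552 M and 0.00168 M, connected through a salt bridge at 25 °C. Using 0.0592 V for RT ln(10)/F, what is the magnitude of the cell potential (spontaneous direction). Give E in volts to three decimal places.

For a concentration cell E°cell = 0. The 0.00552 M side is the cathode (reduction is favoured where [Mn²⁺] is higher).
With n = 2, E = −(0.0592/2) log([Mn²⁺]ₐₙ/[Mn²⁺]꜀ₐₜ) = −(0.0592/2) log(0.00168/0.00552) = −(0.0592/2)(-0.517) = +0.015 V.

+0.015 V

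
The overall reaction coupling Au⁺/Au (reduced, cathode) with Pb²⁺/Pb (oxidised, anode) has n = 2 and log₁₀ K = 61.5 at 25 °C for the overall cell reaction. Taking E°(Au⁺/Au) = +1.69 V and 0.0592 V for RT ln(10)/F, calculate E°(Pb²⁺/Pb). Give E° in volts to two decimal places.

-0.13 V

E°cell = (0.0592/n)·log K = (0.0592/2)(61.5) = +1.820 V.
Since Au⁺/Au is the cathode and Pb²⁺/Pb the anode, E°cell = E°(Au⁺/Au) − E°(Pb²⁺/Pb).
So E°(Pb²⁺/Pb) = E°(Au⁺/Au) − E°cell = (+1.69) − (+1.820) = -0.13 V.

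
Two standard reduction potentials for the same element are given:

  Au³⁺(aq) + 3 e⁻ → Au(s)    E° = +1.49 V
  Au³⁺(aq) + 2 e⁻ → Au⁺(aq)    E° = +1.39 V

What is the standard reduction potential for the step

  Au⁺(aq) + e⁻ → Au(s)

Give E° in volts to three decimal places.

+1.690 V

Sequential free energies add, so n₃E°₃ = n₁E°₁ + n₂E°₂.
With n₃ = 3, and the known step contributing 2×(+1.39) V, the unknown satisfies 1·E° = 3×(+1.49) − 2×(+1.39) = +1.690.
E° = +1.690 / 1 = +1.690 V.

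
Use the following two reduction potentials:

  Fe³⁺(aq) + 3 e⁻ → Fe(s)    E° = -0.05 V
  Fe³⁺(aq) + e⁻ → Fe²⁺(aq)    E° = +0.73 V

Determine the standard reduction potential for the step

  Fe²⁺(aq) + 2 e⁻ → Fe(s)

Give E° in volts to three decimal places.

Sequential free energies add, so n₃E°₃ = n₁E°₁ + n₂E°₂.
With n₃ = 3, and the known step contributing 1×(+0.73) V, the unknown satisfies 2·E° = 3×(-0.05) − 1×(+0.73) = -0.880.
E° = -0.880 / 2 = -0.440 V.

-0.440 V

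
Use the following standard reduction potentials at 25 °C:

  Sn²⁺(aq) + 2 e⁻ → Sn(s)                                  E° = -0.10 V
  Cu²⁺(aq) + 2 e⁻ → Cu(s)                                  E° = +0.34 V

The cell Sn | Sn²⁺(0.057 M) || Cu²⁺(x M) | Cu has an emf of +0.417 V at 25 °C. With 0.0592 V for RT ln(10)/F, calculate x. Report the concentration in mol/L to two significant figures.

Cu²⁺/Cu is the cathode, Sn²⁺/Sn the anode: E°cell = +0.44 V, n = 2.
Overall reaction: Cu²⁺(aq) + Sn(s) → Cu(s) + Sn²⁺(aq); Q = [Sn²⁺]^1/[Cu²⁺]^1.
From E = E° − (0.0592/n) log Q: log Q = (E° − E)·n/0.0592 = (+0.44 − (+0.417))·2/0.0592 = 0.7770.
So 1·log[Cu²⁺] = 1·log(0.057) − log Q = -1.2441 − (0.7770) = -2.0211; [Cu²⁺] = 10^(-2.0211) ≈ 0.0095 M.

0.0095 M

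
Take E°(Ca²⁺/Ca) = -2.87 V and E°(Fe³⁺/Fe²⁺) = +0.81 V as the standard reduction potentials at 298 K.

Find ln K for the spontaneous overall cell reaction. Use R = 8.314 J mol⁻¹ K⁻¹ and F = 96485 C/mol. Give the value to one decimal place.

286.6

Cathode: Fe³⁺/Fe²⁺; anode: Ca²⁺/Ca. E°cell = (+0.81) − (-2.87) = +3.68 V, with n = 2.
ΔG° = −nFE° = −RT ln K, so ln K = nFE°/(RT) = (2)(96485)(+3.68) / ((8.314)(298)) = 286.623.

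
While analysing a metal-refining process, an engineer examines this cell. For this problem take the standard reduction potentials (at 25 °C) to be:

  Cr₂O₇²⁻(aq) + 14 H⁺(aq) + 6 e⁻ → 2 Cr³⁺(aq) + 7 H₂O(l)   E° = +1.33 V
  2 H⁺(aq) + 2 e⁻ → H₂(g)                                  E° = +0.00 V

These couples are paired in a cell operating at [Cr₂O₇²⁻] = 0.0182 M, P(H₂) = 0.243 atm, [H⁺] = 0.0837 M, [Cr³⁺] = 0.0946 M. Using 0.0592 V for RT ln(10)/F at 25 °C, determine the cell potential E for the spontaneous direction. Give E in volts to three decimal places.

Cr₂O₇²⁻/Cr³⁺ is the cathode (higher E°), H⁺/H₂ the anode: E°cell = +1.33 − (+0.00) = +1.33 V, n = 6.
Overall: Cr₂O₇²⁻(aq) + 8 H⁺(aq) + 3 H₂(g) → 2 Cr³⁺(aq) + 7 H₂O(l)
Q = [Cr³⁺]^2 / ([Cr₂O₇²⁻]·[H⁺]^8·P(H₂)^3); log Q = 10.153.
E = E° − (0.0592/n) log Q = +1.33 − (0.0592/6)(10.153) = +1.230 V.

+1.230 V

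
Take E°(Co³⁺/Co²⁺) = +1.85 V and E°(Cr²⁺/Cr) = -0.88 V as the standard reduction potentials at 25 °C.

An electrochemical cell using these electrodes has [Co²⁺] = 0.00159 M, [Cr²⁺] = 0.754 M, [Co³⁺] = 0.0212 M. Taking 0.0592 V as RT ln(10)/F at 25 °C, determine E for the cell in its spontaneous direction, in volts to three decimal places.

+2.800 V

Co³⁺/Co²⁺ is the cathode (higher E°), Cr²⁺/Cr the anode: E°cell = +1.85 − (-0.88) = +2.73 V, n = 2.
Overall: 2 Co³⁺(aq) + Cr(s) → 2 Co²⁺(aq) + Cr²⁺(aq)
Q = [Co²⁺]^2·[Cr²⁺] / ([Co³⁺]^2); log Q = -2.373.
E = E° − (0.0592/n) log Q = +2.73 − (0.0592/2)(-2.373) = +2.800 V.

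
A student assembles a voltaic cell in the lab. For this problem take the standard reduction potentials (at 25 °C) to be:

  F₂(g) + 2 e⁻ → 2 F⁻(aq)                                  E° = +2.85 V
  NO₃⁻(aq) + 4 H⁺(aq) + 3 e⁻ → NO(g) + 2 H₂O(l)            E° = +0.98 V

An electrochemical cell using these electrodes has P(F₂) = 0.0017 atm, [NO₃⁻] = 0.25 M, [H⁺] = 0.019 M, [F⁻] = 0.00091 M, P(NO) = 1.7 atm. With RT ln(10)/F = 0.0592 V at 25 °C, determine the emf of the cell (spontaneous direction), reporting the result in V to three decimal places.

F₂/F⁻ is the cathode (higher E°), NO₃⁻/NO the anode: E°cell = +2.85 − (+0.98) = +1.87 V, n = 6.
Overall: 3 F₂(g) + 2 NO(g) + 4 H₂O(l) → 6 F⁻(aq) + 2 NO₃⁻(aq) + 8 H⁺(aq)
Q = [F⁻]^6·[NO₃⁻]^2·[H⁺]^8 / (P(F₂)^3·P(NO)^2); log Q = -25.372.
E = E° − (0.0592/n) log Q = +1.87 − (0.0592/6)(-25.372) = +2.120 V.

+2.120 V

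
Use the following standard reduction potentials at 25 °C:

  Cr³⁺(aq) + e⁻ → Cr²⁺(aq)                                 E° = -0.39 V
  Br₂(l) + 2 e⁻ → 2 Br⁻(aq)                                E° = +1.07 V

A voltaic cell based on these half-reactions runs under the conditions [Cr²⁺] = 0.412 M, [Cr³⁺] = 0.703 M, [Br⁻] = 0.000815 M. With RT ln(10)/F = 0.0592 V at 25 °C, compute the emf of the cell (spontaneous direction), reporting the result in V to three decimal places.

Br₂/Br⁻ is the cathode (higher E°), Cr³⁺/Cr²⁺ the anode: E°cell = +1.07 − (-0.39) = +1.46 V, n = 2.
Overall: Br₂(l) + 2 Cr²⁺(aq) → 2 Br⁻(aq) + 2 Cr³⁺(aq)
Q = [Br⁻]^2·[Cr³⁺]^2 / ([Cr²⁺]^2); log Q = -5.714.
E = E° − (0.0592/n) log Q = +1.46 − (0.0592/2)(-5.714) = +1.629 V.

+1.629 V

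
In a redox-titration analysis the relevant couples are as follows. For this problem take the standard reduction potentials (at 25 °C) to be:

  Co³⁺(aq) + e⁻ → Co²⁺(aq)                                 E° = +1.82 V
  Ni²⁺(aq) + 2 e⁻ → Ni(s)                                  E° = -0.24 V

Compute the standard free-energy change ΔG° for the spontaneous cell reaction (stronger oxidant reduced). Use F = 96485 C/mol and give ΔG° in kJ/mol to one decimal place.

-397.5 kJ/mol

Co³⁺/Co²⁺ (E° = +1.82 V) is the cathode; Ni²⁺/Ni (E° = -0.24 V) is the anode, so E°cell = +2.06 V.
Balancing electrons gives n = 2 (lcm of 1 and 2).
ΔG° = −nFE° = −(2)(96485)(+2.06) = -397,518 J = -397.5 kJ/mol.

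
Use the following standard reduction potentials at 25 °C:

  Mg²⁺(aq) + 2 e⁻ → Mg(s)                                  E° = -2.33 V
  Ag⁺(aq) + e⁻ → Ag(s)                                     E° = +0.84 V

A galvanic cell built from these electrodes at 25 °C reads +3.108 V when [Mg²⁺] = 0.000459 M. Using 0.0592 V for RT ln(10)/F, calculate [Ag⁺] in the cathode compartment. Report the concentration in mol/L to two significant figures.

0.0019 M

Ag⁺/Ag is the cathode, Mg²⁺/Mg the anode: E°cell = +3.17 V, n = 2.
Overall reaction: 2 Ag⁺(aq) + Mg(s) → 2 Ag(s) + Mg²⁺(aq); Q = [Mg²⁺]^1/[Ag⁺]^2.
From E = E° − (0.0592/n) log Q: log Q = (E° − E)·n/0.0592 = (+3.17 − (+3.108))·2/0.0592 = 2.0946.
So 2·log[Ag⁺] = 1·log(0.000459) − log Q = -3.3382 − (2.0946) = -5.4328; log[Ag⁺] = -5.4328 / 2 = -2.7164; [Ag⁺] = 10^(-2.7164) ≈ 0.0019 M.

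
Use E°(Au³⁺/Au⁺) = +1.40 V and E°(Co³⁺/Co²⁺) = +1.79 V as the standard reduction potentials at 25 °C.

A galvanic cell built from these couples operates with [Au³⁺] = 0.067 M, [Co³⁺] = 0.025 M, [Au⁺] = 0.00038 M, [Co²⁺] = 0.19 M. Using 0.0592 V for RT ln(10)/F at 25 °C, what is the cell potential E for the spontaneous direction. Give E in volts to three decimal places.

+0.271 V

Co³⁺/Co²⁺ is the cathode (higher E°), Au³⁺/Au⁺ the anode: E°cell = +1.79 − (+1.40) = +0.39 V, n = 2.
Overall: 2 Co³⁺(aq) + Au⁺(aq) → 2 Co²⁺(aq) + Au³⁺(aq)
Q = [Co²⁺]^2·[Au³⁺] / ([Co³⁺]^2·[Au⁺]); log Q = 4.008.
E = E° − (0.0592/n) log Q = +0.39 − (0.0592/2)(4.008) = +0.271 V.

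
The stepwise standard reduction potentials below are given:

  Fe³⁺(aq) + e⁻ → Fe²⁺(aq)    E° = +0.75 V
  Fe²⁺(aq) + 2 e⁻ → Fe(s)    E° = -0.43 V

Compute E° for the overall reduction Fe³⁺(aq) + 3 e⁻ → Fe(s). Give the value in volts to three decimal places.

-0.037 V

Since ΔG° = −nFE° is additive over sequential reductions, n₃E°₃ = n₁E°₁ + n₂E°₂.
E°₃ = (1×+0.75 + 2×-0.43) / 3 = (-0.110) / 3 = -0.037 V.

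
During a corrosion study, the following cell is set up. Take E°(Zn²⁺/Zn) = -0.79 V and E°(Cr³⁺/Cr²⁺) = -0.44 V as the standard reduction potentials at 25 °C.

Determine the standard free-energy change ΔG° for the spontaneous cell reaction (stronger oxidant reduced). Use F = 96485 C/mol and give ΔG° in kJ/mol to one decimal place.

-67.5 kJ/mol

Cr³⁺/Cr²⁺ (E° = -0.44 V) is the cathode; Zn²⁺/Zn (E° = -0.79 V) is the anode, so E°cell = +0.35 V.
Balancing electrons gives n = 2 (lcm of 1 and 2).
ΔG° = −nFE° = −(2)(96485)(+0.35) = -67,540 J = -67.5 kJ/mol.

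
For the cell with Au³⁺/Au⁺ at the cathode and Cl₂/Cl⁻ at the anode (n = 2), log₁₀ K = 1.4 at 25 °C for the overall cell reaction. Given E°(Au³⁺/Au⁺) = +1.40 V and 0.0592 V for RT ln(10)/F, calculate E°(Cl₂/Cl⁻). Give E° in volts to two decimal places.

E°cell = (0.0592/n)·log K = (0.0592/2)(1.4) = +0.041 V.
Since Au³⁺/Au⁺ is the cathode and Cl₂/Cl⁻ the anode, E°cell = E°(Au³⁺/Au⁺) − E°(Cl₂/Cl⁻).
So E°(Cl₂/Cl⁻) = E°(Au³⁺/Au⁺) − E°cell = (+1.40) − (+0.041) = +1.36 V.

+1.36 V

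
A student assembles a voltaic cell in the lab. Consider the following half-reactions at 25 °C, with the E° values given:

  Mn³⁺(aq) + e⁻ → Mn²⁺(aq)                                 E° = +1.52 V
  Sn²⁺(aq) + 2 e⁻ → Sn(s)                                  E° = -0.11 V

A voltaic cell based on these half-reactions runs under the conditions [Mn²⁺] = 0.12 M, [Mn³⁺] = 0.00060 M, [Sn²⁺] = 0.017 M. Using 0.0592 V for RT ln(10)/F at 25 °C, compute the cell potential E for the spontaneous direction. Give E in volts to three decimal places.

+1.546 V

Mn³⁺/Mn²⁺ is the cathode (higher E°), Sn²⁺/Sn the anode: E°cell = +1.52 − (-0.11) = +1.63 V, n = 2.
Overall: 2 Mn³⁺(aq) + Sn(s) → 2 Mn²⁺(aq) + Sn²⁺(aq)
Q = [Mn²⁺]^2·[Sn²⁺] / ([Mn³⁺]^2); log Q = 2.833.
E = E° − (0.0592/n) log Q = +1.63 − (0.0592/2)(2.833) = +1.546 V.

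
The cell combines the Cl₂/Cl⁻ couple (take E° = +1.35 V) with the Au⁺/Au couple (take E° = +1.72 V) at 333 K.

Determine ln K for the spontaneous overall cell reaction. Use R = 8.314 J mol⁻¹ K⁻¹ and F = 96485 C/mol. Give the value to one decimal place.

25.8

Cathode: Au⁺/Au; anode: Cl₂/Cl⁻. E°cell = (+1.72) − (+1.35) = +0.37 V, with n = 2.
ΔG° = −nFE° = −RT ln K, so ln K = nFE°/(RT) = (2)(96485)(+0.37) / ((8.314)(333)) = 25.789.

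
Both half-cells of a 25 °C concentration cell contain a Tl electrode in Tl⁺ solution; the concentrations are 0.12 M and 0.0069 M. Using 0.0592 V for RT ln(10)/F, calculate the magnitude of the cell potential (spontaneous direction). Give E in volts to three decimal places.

+0.073 V

For a concentration cell E°cell = 0. The 0.12 M side is the cathode (reduction is favoured where [Tl⁺] is higher).
With n = 1, E = −(0.0592/1) log([Tl⁺]ₐₙ/[Tl⁺]꜀ₐₜ) = −(0.0592/1) log(0.0069/0.12) = −(0.0592/1)(-1.240) = +0.073 V.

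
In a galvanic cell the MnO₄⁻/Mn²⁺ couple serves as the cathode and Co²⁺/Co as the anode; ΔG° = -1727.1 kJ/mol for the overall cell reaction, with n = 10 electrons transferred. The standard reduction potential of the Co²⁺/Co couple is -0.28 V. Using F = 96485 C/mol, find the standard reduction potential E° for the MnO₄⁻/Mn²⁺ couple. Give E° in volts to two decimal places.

+1.51 V

E°cell = −ΔG°/(nF) = −(-1727.1×10³)/((10)(96485)) = +1.790 V.
Since MnO₄⁻/Mn²⁺ is the cathode and Co²⁺/Co the anode, E°cell = E°(MnO₄⁻/Mn²⁺) − E°(Co²⁺/Co).
So E°(MnO₄⁻/Mn²⁺) = E°cell + E°(Co²⁺/Co) = +1.790 + (-0.28) = +1.51 V.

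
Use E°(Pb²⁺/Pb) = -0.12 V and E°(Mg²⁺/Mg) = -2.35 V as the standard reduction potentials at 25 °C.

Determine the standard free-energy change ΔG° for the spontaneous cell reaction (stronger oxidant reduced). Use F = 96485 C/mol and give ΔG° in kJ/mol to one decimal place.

-430.3 kJ/mol

Pb²⁺/Pb (E° = -0.12 V) is the cathode; Mg²⁺/Mg (E° = -2.35 V) is the anode, so E°cell = +2.23 V.
Balancing electrons gives n = 2 (lcm of 2 and 2).
ΔG° = −nFE° = −(2)(96485)(+2.23) = -430,323 J = -430.3 kJ/mol.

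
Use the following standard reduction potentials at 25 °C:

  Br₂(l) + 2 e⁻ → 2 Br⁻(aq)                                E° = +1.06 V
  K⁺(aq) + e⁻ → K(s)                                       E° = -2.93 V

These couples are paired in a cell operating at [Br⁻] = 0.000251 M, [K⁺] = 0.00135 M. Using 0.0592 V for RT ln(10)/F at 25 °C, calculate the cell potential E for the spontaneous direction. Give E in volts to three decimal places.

+4.373 V

Br₂/Br⁻ is the cathode (higher E°), K⁺/K the anode: E°cell = +1.06 − (-2.93) = +3.99 V, n = 2.
Overall: Br₂(l) + 2 K(s) → 2 Br⁻(aq) + 2 K⁺(aq)
Q = [Br⁻]^2·[K⁺]^2; log Q = -12.940.
E = E° − (0.0592/n) log Q = +3.99 − (0.0592/2)(-12.940) = +4.373 V.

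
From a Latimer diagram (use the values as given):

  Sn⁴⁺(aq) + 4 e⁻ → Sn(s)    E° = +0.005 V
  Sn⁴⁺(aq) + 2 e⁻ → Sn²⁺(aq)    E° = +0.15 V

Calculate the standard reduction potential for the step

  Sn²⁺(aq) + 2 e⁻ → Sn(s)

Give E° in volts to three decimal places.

Sequential free energies add, so n₃E°₃ = n₁E°₁ + n₂E°₂.
With n₃ = 4, and the known step contributing 2×(+0.15) V, the unknown satisfies 2·E° = 4×(+0.005) − 2×(+0.15) = -0.280.
E° = -0.280 / 2 = -0.140 V.

-0.140 V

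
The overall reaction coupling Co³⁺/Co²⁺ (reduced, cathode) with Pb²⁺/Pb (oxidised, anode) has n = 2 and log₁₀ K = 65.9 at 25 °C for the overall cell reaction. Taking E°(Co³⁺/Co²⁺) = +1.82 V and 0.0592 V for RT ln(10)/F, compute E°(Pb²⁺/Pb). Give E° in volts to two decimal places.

E°cell = (0.0592/n)·log K = (0.0592/2)(65.9) = +1.951 V.
Since Co³⁺/Co²⁺ is the cathode and Pb²⁺/Pb the anode, E°cell = E°(Co³⁺/Co²⁺) − E°(Pb²⁺/Pb).
So E°(Pb²⁺/Pb) = E°(Co³⁺/Co²⁺) − E°cell = (+1.82) − (+1.951) = -0.13 V.

-0.13 V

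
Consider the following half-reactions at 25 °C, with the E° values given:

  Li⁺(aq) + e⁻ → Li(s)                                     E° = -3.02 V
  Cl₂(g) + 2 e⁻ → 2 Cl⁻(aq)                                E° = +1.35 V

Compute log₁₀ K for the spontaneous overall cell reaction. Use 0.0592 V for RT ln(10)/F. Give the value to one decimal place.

Cathode: Cl₂/Cl⁻; anode: Li⁺/Li. E°cell = +4.37 V, n = 2.
log K = nE°cell / 0.0592 = (2)(+4.37) / 0.0592 = 147.6.

147.6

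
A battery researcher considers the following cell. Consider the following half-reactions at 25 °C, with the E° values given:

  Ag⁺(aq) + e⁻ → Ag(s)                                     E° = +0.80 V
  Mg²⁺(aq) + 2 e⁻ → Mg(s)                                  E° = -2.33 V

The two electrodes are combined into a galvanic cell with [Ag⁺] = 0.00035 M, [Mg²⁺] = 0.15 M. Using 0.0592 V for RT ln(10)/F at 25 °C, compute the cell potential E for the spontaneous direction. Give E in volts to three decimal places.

+2.950 V

Ag⁺/Ag is the cathode (higher E°), Mg²⁺/Mg the anode: E°cell = +0.80 − (-2.33) = +3.13 V, n = 2.
Overall: 2 Ag⁺(aq) + Mg(s) → 2 Ag(s) + Mg²⁺(aq)
Q = [Mg²⁺] / ([Ag⁺]^2); log Q = 6.088.
E = E° − (0.0592/n) log Q = +3.13 − (0.0592/2)(6.088) = +2.950 V.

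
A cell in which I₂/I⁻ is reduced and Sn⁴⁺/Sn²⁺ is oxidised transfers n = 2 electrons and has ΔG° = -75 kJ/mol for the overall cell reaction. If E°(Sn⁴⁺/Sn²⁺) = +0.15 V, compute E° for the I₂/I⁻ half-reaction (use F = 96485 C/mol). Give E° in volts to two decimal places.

E°cell = −ΔG°/(nF) = −(-75×10³)/((2)(96485)) = +0.389 V.
Since I₂/I⁻ is the cathode and Sn⁴⁺/Sn²⁺ the anode, E°cell = E°(I₂/I⁻) − E°(Sn⁴⁺/Sn²⁺).
So E°(I₂/I⁻) = E°cell + E°(Sn⁴⁺/Sn²⁺) = +0.389 + (+0.15) = +0.54 V.

+0.54 V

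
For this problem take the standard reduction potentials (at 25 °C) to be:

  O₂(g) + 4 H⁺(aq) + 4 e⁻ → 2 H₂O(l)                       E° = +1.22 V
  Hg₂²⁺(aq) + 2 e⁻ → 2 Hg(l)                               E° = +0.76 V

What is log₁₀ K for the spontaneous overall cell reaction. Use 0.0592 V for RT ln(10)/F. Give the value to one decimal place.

31.1

Cathode: O₂/H₂O; anode: Hg₂²⁺/Hg. E°cell = +0.46 V, n = 4.
log K = nE°cell / 0.0592 = (4)(+0.46) / 0.0592 = 31.1.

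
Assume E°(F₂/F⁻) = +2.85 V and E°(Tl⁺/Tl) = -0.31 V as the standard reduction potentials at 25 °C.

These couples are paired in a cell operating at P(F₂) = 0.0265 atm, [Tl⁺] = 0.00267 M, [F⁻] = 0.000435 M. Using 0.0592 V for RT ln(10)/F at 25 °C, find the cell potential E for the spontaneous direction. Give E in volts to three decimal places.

F₂/F⁻ is the cathode (higher E°), Tl⁺/Tl the anode: E°cell = +2.85 − (-0.31) = +3.16 V, n = 2.
Overall: F₂(g) + 2 Tl(s) → 2 F⁻(aq) + 2 Tl⁺(aq)
Q = [F⁻]^2·[Tl⁺]^2 / (P(F₂)); log Q = -10.293.
E = E° − (0.0592/n) log Q = +3.16 − (0.0592/2)(-10.293) = +3.465 V.

+3.465 V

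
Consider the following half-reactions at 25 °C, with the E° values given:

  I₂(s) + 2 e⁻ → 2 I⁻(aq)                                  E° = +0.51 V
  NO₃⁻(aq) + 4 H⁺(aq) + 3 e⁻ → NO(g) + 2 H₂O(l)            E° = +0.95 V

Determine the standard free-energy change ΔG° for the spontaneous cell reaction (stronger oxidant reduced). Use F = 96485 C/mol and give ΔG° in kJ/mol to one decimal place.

NO₃⁻/NO (E° = +0.95 V) is the cathode; I₂/I⁻ (E° = +0.51 V) is the anode, so E°cell = +0.44 V.
Balancing electrons gives n = 6 (lcm of 3 and 2).
ΔG° = −nFE° = −(6)(96485)(+0.44) = -254,720 J = -254.7 kJ/mol.

-254.7 kJ/mol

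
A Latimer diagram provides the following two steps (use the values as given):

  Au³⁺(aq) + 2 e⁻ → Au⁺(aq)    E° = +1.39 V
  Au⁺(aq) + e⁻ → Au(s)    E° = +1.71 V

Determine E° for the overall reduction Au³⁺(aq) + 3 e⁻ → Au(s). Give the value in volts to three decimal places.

+1.497 V

Since ΔG° = −nFE° is additive over sequential reductions, n₃E°₃ = n₁E°₁ + n₂E°₂.
E°₃ = (2×+1.39 + 1×+1.71) / 3 = (+4.490) / 3 = +1.497 V.
E° values themselves are not directly additive — weighting by electron count is essential.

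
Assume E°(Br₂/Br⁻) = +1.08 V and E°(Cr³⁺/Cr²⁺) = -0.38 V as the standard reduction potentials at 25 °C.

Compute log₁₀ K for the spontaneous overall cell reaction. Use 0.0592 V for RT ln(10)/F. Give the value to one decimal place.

49.3

Cathode: Br₂/Br⁻; anode: Cr³⁺/Cr²⁺. E°cell = +1.46 V, n = 2.
log K = nE°cell / 0.0592 = (2)(+1.46) / 0.0592 = 49.3.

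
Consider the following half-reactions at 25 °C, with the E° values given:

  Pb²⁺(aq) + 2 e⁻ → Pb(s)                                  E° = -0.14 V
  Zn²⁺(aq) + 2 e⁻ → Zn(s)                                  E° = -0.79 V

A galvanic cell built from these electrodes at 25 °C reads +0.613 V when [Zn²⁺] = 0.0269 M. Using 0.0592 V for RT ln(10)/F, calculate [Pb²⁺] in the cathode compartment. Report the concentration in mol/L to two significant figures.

Pb²⁺/Pb is the cathode, Zn²⁺/Zn the anode: E°cell = +0.65 V, n = 2.
Overall reaction: Pb²⁺(aq) + Zn(s) → Pb(s) + Zn²⁺(aq); Q = [Zn²⁺]^1/[Pb²⁺]^1.
From E = E° − (0.0592/n) log Q: log Q = (E° − E)·n/0.0592 = (+0.65 − (+0.613))·2/0.0592 = 1.2500.
So 1·log[Pb²⁺] = 1·log(0.0269) − log Q = -1.5702 − (1.2500) = -2.8202; [Pb²⁺] = 10^(-2.8202) ≈ 0.0015 M.

0.0015 M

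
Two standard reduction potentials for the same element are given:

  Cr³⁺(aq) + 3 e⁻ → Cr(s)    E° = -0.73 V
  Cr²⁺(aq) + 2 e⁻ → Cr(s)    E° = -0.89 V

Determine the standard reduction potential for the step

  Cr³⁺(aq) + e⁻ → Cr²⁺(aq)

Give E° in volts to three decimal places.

-0.410 V

Sequential free energies add, so n₃E°₃ = n₁E°₁ + n₂E°₂.
With n₃ = 3, and the known step contributing 2×(-0.89) V, the unknown satisfies 1·E° = 3×(-0.73) − 2×(-0.89) = -0.410.
E° = -0.410 / 1 = -0.410 V.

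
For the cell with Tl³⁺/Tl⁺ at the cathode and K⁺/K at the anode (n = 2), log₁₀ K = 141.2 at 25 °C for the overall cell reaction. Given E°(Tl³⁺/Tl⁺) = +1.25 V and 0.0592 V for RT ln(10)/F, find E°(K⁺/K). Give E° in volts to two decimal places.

E°cell = (0.0592/n)·log K = (0.0592/2)(141.2) = +4.180 V.
Since Tl³⁺/Tl⁺ is the cathode and K⁺/K the anode, E°cell = E°(Tl³⁺/Tl⁺) − E°(K⁺/K).
So E°(K⁺/K) = E°(Tl³⁺/Tl⁺) − E°cell = (+1.25) − (+4.180) = -2.93 V.

-2.93 V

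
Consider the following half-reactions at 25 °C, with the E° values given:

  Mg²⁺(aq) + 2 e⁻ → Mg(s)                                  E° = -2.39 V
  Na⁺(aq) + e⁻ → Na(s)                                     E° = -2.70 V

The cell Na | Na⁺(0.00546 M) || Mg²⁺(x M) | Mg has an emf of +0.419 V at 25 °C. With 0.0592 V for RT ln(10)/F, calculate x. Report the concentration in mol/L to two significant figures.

Mg²⁺/Mg is the cathode, Na⁺/Na the anode: E°cell = +0.31 V, n = 2.
Overall reaction: Mg²⁺(aq) + 2 Na(s) → Mg(s) + 2 Na⁺(aq); Q = [Na⁺]^2/[Mg²⁺]^1.
From E = E° − (0.0592/n) log Q: log Q = (E° − E)·n/0.0592 = (+0.31 − (+0.419))·2/0.0592 = -3.6824.
So 1·log[Mg²⁺] = 2·log(0.00546) − log Q = -4.5256 − (-3.6824) = -0.8432; [Mg²⁺] = 10^(-0.8432) ≈ 0.14 M.

0.14 M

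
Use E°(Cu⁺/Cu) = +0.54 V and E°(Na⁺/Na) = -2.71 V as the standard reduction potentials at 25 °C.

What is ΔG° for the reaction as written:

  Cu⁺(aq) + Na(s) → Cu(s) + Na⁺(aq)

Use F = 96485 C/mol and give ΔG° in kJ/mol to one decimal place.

-313.6 kJ/mol

As written, Cu⁺/Cu is reduced (cathode) and Na⁺/Na is oxidised (anode), so E°cell = (+0.54) − (-2.71) = +3.25 V.
Balancing electrons gives n = 1.
ΔG° = −nFE° = −(1)(96485)(+3.25) = -313,576 J = -313.6 kJ/mol.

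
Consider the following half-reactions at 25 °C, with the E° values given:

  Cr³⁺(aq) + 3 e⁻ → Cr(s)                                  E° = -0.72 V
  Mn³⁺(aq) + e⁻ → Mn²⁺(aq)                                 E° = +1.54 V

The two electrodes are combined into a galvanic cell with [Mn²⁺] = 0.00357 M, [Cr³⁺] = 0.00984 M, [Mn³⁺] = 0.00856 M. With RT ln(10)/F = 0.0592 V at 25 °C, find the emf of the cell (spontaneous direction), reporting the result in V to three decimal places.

+2.322 V

Mn³⁺/Mn²⁺ is the cathode (higher E°), Cr³⁺/Cr the anode: E°cell = +1.54 − (-0.72) = +2.26 V, n = 3.
Overall: 3 Mn³⁺(aq) + Cr(s) → 3 Mn²⁺(aq) + Cr³⁺(aq)
Q = [Mn²⁺]^3·[Cr³⁺] / ([Mn³⁺]^3); log Q = -3.146.
E = E° − (0.0592/n) log Q = +2.26 − (0.0592/3)(-3.146) = +2.322 V.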